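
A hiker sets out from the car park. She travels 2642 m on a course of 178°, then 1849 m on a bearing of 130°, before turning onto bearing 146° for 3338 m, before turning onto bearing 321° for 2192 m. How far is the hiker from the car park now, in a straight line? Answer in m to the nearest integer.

5284 m

Leg 1 (178°, 2642 m): east 2642 sin 178° = 92.20, north 2642 cos 178° = -2640.39
Leg 2 (130°, 1849 m): east 1849 sin 130° = 1416.42, north 1849 cos 130° = -1188.51
Leg 3 (146°, 3338 m): east 3338 sin 146° = 1866.59, north 3338 cos 146° = -2767.33
Leg 4 (321°, 2192 m): east 2192 sin 321° = -1379.47, north 2192 cos 321° = 1703.50
Net: 1995.74 east, -4892.73 north. Distance = √((1995.74)² + (-4892.73)²) = 5284.104 m.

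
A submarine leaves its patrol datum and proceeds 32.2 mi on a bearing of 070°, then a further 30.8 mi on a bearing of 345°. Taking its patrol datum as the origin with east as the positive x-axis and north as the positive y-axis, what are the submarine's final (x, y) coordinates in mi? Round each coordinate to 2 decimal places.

(22.29, 40.76)

Leg 1 (070°, 32.2 mi): east 32.2 sin 70° = 30.26, north 32.2 cos 70° = 11.01
Leg 2 (345°, 30.8 mi): east 30.8 sin 345° = -7.97, north 30.8 cos 345° = 29.75
Summing: 22.29 mi east, 40.76 mi north → (22.29, 40.76).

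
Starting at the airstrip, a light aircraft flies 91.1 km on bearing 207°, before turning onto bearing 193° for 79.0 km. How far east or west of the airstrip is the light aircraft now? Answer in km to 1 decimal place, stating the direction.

Leg 1 (207°, 91.1 km): east 91.1 sin 207° = -41.36, north 91.1 cos 207° = -81.17
Leg 2 (193°, 79.0 km): east 79.0 sin 193° = -17.77, north 79.0 cos 193° = -76.98
Net east component: -59.13 km.

59.1 km west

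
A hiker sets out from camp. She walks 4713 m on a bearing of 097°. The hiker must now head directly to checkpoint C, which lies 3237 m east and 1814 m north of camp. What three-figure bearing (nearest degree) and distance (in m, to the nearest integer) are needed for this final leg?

329°, 2789 m

Leg 1 (097°, 4713 m): east 4713 sin 97° = 4677.87, north 4713 cos 97° = -574.37
Current position: (4677.87, -574.37). Target: (3237, 1814). Remaining: Δeast = -1440.87, Δnorth = 2388.37.
Bearing = atan2(-1440.87, 2388.37) mod 360° = 328.90°; distance = √((-1440.87)² + (2388.37)²) = 2789.340 m.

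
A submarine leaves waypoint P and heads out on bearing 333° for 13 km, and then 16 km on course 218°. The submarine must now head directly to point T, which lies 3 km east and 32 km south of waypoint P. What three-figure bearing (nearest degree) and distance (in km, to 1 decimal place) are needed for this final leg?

Leg 1 (333°, 13 km): east 13 sin 333° = -5.90, north 13 cos 333° = 11.58
Leg 2 (218°, 16 km): east 16 sin 218° = -9.85, north 16 cos 218° = -12.61
Current position: (-15.75, -1.03). Target: (3, -32). Remaining: Δeast = 18.75, Δnorth = -30.97.
Bearing = atan2(18.75, -30.97) mod 360° = 148.81°; distance = √((18.75)² + (-30.97)²) = 36.209 km.

149°, 36.2 km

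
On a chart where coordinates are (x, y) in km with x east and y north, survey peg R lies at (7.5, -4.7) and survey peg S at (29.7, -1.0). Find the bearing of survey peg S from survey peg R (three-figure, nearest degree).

081°

Δeast = 29.7 − 7.5 = 22.20; Δnorth = -1.0 − -4.7 = 3.70.
Bearing = atan2(Δeast, Δnorth) mod 360° = 80.54° ≈ 081°.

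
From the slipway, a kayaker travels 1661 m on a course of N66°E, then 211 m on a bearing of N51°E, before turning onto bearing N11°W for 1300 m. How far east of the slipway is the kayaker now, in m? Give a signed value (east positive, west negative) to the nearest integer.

1433 m

Leg 1 (N66°E, 1661 m): east 1661 sin 66° = 1517.40, north 1661 cos 66° = 675.59
Leg 2 (N51°E, 211 m): east 211 sin 51° = 163.98, north 211 cos 51° = 132.79
Leg 3 (N11°W, 1300 m): east 1300 sin 349° = -248.05, north 1300 cos 349° = 1276.12
Net east component: 1433.33 m.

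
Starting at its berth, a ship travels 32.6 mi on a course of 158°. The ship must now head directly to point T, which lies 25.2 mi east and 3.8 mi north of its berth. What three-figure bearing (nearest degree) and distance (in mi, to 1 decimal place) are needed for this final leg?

Leg 1 (158°, 32.6 mi): east 32.6 sin 158° = 12.21, north 32.6 cos 158° = -30.23
Current position: (12.21, -30.23). Target: (25.2, 3.8). Remaining: Δeast = 12.99, Δnorth = 34.03.
Bearing = atan2(12.99, 34.03) mod 360° = 20.89°; distance = √((12.99)² + (34.03)²) = 36.421 mi.

021°, 36.4 mi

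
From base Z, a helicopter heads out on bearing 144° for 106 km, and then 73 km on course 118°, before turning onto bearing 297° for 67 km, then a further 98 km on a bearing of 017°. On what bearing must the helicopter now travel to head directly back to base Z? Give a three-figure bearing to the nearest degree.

Leg 1 (144°, 106 km): east 106 sin 144° = 62.31, north 106 cos 144° = -85.76
Leg 2 (118°, 73 km): east 73 sin 118° = 64.46, north 73 cos 118° = -34.27
Leg 3 (297°, 67 km): east 67 sin 297° = -59.70, north 67 cos 297° = 30.42
Leg 4 (017°, 98 km): east 98 sin 17° = 28.65, north 98 cos 17° = 93.72
Net displacement: 95.72 east, 4.11 north. Direction back to start is (-95.72, -4.11): bearing = atan2(-95.72, -4.11) mod 360° = 267.54° ≈ 268°.

268°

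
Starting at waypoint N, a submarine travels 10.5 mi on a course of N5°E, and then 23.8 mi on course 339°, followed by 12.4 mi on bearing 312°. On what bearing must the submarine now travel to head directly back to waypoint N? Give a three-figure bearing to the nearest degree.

Leg 1 (N5°E, 10.5 mi): east 10.5 sin 5° = 0.92, north 10.5 cos 5° = 10.46
Leg 2 (339°, 23.8 mi): east 23.8 sin 339° = -8.53, north 23.8 cos 339° = 22.22
Leg 3 (312°, 12.4 mi): east 12.4 sin 312° = -9.21, north 12.4 cos 312° = 8.30
Net displacement: -16.83 east, 40.98 north. Direction back to start is (16.83, -40.98): bearing = atan2(16.83, -40.98) mod 360° = 157.67° ≈ 158°.

158°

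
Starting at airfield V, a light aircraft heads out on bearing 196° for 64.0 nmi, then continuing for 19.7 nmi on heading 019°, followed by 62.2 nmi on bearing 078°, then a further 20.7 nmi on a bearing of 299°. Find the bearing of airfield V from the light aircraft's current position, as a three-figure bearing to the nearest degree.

Leg 1 (196°, 64.0 nmi): east 64.0 sin 196° = -17.64, north 64.0 cos 196° = -61.52
Leg 2 (019°, 19.7 nmi): east 19.7 sin 19° = 6.41, north 19.7 cos 19° = 18.63
Leg 3 (078°, 62.2 nmi): east 62.2 sin 78° = 60.84, north 62.2 cos 78° = 12.93
Leg 4 (299°, 20.7 nmi): east 20.7 sin 299° = -18.10, north 20.7 cos 299° = 10.04
Net displacement: 31.51 east, -19.93 north. Direction back to start is (-31.51, 19.93): bearing = atan2(-31.51, 19.93) mod 360° = 302.31° ≈ 302°.

302°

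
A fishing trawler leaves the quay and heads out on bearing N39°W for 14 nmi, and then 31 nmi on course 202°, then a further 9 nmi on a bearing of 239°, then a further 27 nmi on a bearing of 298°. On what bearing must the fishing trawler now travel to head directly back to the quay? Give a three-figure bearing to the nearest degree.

079°

Leg 1 (N39°W, 14 nmi): east 14 sin 321° = -8.81, north 14 cos 321° = 10.88
Leg 2 (202°, 31 nmi): east 31 sin 202° = -11.61, north 31 cos 202° = -28.74
Leg 3 (239°, 9 nmi): east 9 sin 239° = -7.71, north 9 cos 239° = -4.64
Leg 4 (298°, 27 nmi): east 27 sin 298° = -23.84, north 27 cos 298° = 12.68
Net displacement: -51.98 east, -9.82 north. Direction back to start is (51.98, 9.82): bearing = atan2(51.98, 9.82) mod 360° = 79.30° ≈ 079°.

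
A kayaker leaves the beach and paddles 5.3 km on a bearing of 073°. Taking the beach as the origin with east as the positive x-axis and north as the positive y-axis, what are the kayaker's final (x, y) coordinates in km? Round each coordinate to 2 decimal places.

(5.07, 1.55)

Leg 1 (073°, 5.3 km): east 5.3 sin 73° = 5.07, north 5.3 cos 73° = 1.55
Summing: 5.07 km east, 1.55 km north → (5.07, 1.55).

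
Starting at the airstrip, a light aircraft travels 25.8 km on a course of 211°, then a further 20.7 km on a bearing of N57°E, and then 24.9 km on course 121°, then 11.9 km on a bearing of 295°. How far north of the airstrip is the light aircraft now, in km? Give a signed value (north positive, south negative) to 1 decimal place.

Leg 1 (211°, 25.8 km): east 25.8 sin 211° = -13.29, north 25.8 cos 211° = -22.11
Leg 2 (N57°E, 20.7 km): east 20.7 sin 57° = 17.36, north 20.7 cos 57° = 11.27
Leg 3 (121°, 24.9 km): east 24.9 sin 121° = 21.34, north 24.9 cos 121° = -12.82
Leg 4 (295°, 11.9 km): east 11.9 sin 295° = -10.79, north 11.9 cos 295° = 5.03
Net north component: -18.64 km.

-18.6 km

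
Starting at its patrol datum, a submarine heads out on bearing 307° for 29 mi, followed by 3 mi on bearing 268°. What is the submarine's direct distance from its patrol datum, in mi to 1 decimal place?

Leg 1 (307°, 29 mi): east 29 sin 307° = -23.16, north 29 cos 307° = 17.45
Leg 2 (268°, 3 mi): east 3 sin 268° = -3.00, north 3 cos 268° = -0.10
Net: -26.16 east, 17.35 north. Distance = √((-26.16)² + (17.35)²) = 31.388 mi.

31.4 mi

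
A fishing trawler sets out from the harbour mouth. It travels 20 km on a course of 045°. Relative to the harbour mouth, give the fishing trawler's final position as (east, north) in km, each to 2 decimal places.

Leg 1 (045°, 20 km): east 20 sin 45° = 14.14, north 20 cos 45° = 14.14
Summing: 14.14 km east, 14.14 km north → (14.14, 14.14).

(14.14, 14.14)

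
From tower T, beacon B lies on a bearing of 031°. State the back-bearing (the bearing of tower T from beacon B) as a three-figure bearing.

Back-bearing = 031° + 180° = 211°.

211°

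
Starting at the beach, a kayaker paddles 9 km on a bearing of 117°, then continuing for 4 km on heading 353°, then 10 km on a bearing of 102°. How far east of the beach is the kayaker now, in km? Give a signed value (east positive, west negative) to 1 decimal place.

Leg 1 (117°, 9 km): east 9 sin 117° = 8.02, north 9 cos 117° = -4.09
Leg 2 (353°, 4 km): east 4 sin 353° = -0.49, north 4 cos 353° = 3.97
Leg 3 (102°, 10 km): east 10 sin 102° = 9.78, north 10 cos 102° = -2.08
Net east component: 17.31 km.

17.3 km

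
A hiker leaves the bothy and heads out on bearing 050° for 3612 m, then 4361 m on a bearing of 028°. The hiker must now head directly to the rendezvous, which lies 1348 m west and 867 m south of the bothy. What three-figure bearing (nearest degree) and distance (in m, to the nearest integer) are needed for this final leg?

Leg 1 (050°, 3612 m): east 3612 sin 50° = 2766.95, north 3612 cos 50° = 2321.75
Leg 2 (028°, 4361 m): east 4361 sin 28° = 2047.37, north 4361 cos 28° = 3850.53
Current position: (4814.32, 6172.28). Target: (-1348, -867). Remaining: Δeast = -6162.32, Δnorth = -7039.28.
Bearing = atan2(-6162.32, -7039.28) mod 360° = 221.20°; distance = √((-6162.32)² + (-7039.28)²) = 9355.516 m.

221°, 9356 m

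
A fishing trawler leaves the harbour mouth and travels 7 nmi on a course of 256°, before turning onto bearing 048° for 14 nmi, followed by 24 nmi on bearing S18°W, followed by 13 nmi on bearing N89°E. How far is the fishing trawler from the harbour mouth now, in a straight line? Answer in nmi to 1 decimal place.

Leg 1 (256°, 7 nmi): east 7 sin 256° = -6.79, north 7 cos 256° = -1.69
Leg 2 (048°, 14 nmi): east 14 sin 48° = 10.40, north 14 cos 48° = 9.37
Leg 3 (S18°W, 24 nmi): east 24 sin 198° = -7.42, north 24 cos 198° = -22.83
Leg 4 (N89°E, 13 nmi): east 13 sin 89° = 13.00, north 13 cos 89° = 0.23
Net: 9.19 east, -14.92 north. Distance = √((9.19)² + (-14.92)²) = 17.529 nmi.

17.5 nmi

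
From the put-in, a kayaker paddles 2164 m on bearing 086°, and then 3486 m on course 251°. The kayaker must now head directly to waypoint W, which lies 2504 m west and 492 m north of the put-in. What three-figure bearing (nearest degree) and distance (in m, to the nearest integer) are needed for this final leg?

Leg 1 (086°, 2164 m): east 2164 sin 86° = 2158.73, north 2164 cos 86° = 150.95
Leg 2 (251°, 3486 m): east 3486 sin 251° = -3296.08, north 3486 cos 251° = -1134.93
Current position: (-1137.35, -983.98). Target: (-2504, 492). Remaining: Δeast = -1366.65, Δnorth = 1475.98.
Bearing = atan2(-1366.65, 1475.98) mod 360° = 317.20°; distance = √((-1366.65)² + (1475.98)²) = 2011.528 m.

317°, 2012 m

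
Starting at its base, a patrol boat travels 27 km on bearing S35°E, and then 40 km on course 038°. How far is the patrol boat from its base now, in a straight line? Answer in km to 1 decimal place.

Leg 1 (S35°E, 27 km): east 27 sin 145° = 15.49, north 27 cos 145° = -22.12
Leg 2 (038°, 40 km): east 40 sin 38° = 24.63, north 40 cos 38° = 31.52
Net: 40.11 east, 9.40 north. Distance = √((40.11)² + (9.40)²) = 41.200 km.

41.2 km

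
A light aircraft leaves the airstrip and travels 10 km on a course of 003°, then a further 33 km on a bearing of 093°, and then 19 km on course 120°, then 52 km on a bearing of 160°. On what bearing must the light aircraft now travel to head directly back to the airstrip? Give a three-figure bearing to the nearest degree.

Leg 1 (003°, 10 km): east 10 sin 3° = 0.52, north 10 cos 3° = 9.99
Leg 2 (093°, 33 km): east 33 sin 93° = 32.95, north 33 cos 93° = -1.73
Leg 3 (120°, 19 km): east 19 sin 120° = 16.45, north 19 cos 120° = -9.50
Leg 4 (160°, 52 km): east 52 sin 160° = 17.79, north 52 cos 160° = -48.86
Net displacement: 67.72 east, -50.10 north. Direction back to start is (-67.72, 50.10): bearing = atan2(-67.72, 50.10) mod 360° = 306.50° ≈ 306°.

306°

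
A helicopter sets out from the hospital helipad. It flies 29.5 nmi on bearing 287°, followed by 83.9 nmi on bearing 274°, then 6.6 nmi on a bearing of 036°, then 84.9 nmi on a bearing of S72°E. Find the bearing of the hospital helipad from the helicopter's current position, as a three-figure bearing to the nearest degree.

077°

Leg 1 (287°, 29.5 nmi): east 29.5 sin 287° = -28.21, north 29.5 cos 287° = 8.62
Leg 2 (274°, 83.9 nmi): east 83.9 sin 274° = -83.70, north 83.9 cos 274° = 5.85
Leg 3 (036°, 6.6 nmi): east 6.6 sin 36° = 3.88, north 6.6 cos 36° = 5.34
Leg 4 (S72°E, 84.9 nmi): east 84.9 sin 108° = 80.74, north 84.9 cos 108° = -26.24
Net displacement: -27.28 east, -6.42 north. Direction back to start is (27.28, 6.42): bearing = atan2(27.28, 6.42) mod 360° = 76.76° ≈ 077°.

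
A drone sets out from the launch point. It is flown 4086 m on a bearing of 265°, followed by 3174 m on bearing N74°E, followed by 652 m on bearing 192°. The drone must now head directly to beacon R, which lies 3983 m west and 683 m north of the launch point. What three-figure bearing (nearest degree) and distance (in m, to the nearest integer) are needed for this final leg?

Leg 1 (265°, 4086 m): east 4086 sin 265° = -4070.45, north 4086 cos 265° = -356.12
Leg 2 (N74°E, 3174 m): east 3174 sin 74° = 3051.04, north 3174 cos 74° = 874.87
Leg 3 (192°, 652 m): east 652 sin 192° = -135.56, north 652 cos 192° = -637.75
Current position: (-1154.97, -119.00). Target: (-3983, 683). Remaining: Δeast = -2828.03, Δnorth = 802.00.
Bearing = atan2(-2828.03, 802.00) mod 360° = 285.83°; distance = √((-2828.03)² + (802.00)²) = 2939.554 m.

286°, 2940 m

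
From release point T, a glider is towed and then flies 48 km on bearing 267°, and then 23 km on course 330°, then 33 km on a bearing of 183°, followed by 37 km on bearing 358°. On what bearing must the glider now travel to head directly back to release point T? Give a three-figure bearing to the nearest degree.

Leg 1 (267°, 48 km): east 48 sin 267° = -47.93, north 48 cos 267° = -2.51
Leg 2 (330°, 23 km): east 23 sin 330° = -11.50, north 23 cos 330° = 19.92
Leg 3 (183°, 33 km): east 33 sin 183° = -1.73, north 33 cos 183° = -32.95
Leg 4 (358°, 37 km): east 37 sin 358° = -1.29, north 37 cos 358° = 36.98
Net displacement: -62.45 east, 21.43 north. Direction back to start is (62.45, -21.43): bearing = atan2(62.45, -21.43) mod 360° = 108.94° ≈ 109°.

109°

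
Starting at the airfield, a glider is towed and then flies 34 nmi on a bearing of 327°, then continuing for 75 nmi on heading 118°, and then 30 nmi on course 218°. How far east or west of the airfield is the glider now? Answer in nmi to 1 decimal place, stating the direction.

Leg 1 (327°, 34 nmi): east 34 sin 327° = -18.52, north 34 cos 327° = 28.51
Leg 2 (118°, 75 nmi): east 75 sin 118° = 66.22, north 75 cos 118° = -35.21
Leg 3 (218°, 30 nmi): east 30 sin 218° = -18.47, north 30 cos 218° = -23.64
Net east component: 29.23 nmi.

29.2 nmi east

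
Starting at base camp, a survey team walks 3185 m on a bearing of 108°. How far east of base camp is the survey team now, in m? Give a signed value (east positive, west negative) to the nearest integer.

3029 m

Leg 1 (108°, 3185 m): east 3185 sin 108° = 3029.12, north 3185 cos 108° = -984.22
Net east component: 3029.12 m.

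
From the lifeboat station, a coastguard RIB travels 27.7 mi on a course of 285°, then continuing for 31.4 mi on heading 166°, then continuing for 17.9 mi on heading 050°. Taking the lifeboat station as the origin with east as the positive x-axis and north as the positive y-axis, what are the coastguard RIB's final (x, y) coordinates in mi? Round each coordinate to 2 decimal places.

Leg 1 (285°, 27.7 mi): east 27.7 sin 285° = -26.76, north 27.7 cos 285° = 7.17
Leg 2 (166°, 31.4 mi): east 31.4 sin 166° = 7.60, north 31.4 cos 166° = -30.47
Leg 3 (050°, 17.9 mi): east 17.9 sin 50° = 13.71, north 17.9 cos 50° = 11.51
Summing: -5.45 mi east, -11.79 mi north → (-5.45, -11.79).

(-5.45, -11.79)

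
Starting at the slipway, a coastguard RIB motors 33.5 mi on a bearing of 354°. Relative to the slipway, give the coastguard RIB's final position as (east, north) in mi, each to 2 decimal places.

(-3.50, 33.32)

Leg 1 (354°, 33.5 mi): east 33.5 sin 354° = -3.50, north 33.5 cos 354° = 33.32
Summing: -3.50 mi east, 33.32 mi north → (-3.50, 33.32).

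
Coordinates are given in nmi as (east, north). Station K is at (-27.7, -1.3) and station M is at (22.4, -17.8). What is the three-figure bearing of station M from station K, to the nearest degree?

108°

Δeast = 22.4 − -27.7 = 50.10; Δnorth = -17.8 − -1.3 = -16.50.
Bearing = atan2(Δeast, Δnorth) mod 360° = 108.23° ≈ 108°.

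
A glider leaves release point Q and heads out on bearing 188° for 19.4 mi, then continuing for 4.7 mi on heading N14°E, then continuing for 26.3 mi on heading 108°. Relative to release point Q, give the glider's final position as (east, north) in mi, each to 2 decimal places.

(23.45, -22.78)

Leg 1 (188°, 19.4 mi): east 19.4 sin 188° = -2.70, north 19.4 cos 188° = -19.21
Leg 2 (N14°E, 4.7 mi): east 4.7 sin 14° = 1.14, north 4.7 cos 14° = 4.56
Leg 3 (108°, 26.3 mi): east 26.3 sin 108° = 25.01, north 26.3 cos 108° = -8.13
Summing: 23.45 mi east, -22.78 mi north → (23.45, -22.78).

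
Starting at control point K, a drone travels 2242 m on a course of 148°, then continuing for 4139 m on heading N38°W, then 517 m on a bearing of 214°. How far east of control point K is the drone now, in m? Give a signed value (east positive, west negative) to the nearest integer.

-1649 m

Leg 1 (148°, 2242 m): east 2242 sin 148° = 1188.08, north 2242 cos 148° = -1901.32
Leg 2 (N38°W, 4139 m): east 4139 sin 322° = -2548.22, north 4139 cos 322° = 3261.58
Leg 3 (214°, 517 m): east 517 sin 214° = -289.10, north 517 cos 214° = -428.61
Net east component: -1649.25 m.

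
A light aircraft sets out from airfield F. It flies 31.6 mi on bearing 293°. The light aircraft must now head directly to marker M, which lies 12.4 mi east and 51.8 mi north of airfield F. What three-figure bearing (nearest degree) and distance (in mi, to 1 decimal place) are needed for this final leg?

046°, 57.3 mi

Leg 1 (293°, 31.6 mi): east 31.6 sin 293° = -29.09, north 31.6 cos 293° = 12.35
Current position: (-29.09, 12.35). Target: (12.4, 51.8). Remaining: Δeast = 41.49, Δnorth = 39.45.
Bearing = atan2(41.49, 39.45) mod 360° = 46.44°; distance = √((41.49)² + (39.45)²) = 57.252 mi.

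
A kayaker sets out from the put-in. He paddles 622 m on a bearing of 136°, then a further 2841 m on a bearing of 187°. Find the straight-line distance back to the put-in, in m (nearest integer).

3268 m

Leg 1 (136°, 622 m): east 622 sin 136° = 432.08, north 622 cos 136° = -447.43
Leg 2 (187°, 2841 m): east 2841 sin 187° = -346.23, north 2841 cos 187° = -2819.82
Net: 85.85 east, -3267.25 north. Distance = √((85.85)² + (-3267.25)²) = 3268.381 m.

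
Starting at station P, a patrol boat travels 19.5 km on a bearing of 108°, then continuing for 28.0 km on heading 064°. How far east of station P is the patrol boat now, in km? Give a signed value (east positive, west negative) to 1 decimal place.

43.7 km

Leg 1 (108°, 19.5 km): east 19.5 sin 108° = 18.55, north 19.5 cos 108° = -6.03
Leg 2 (064°, 28.0 km): east 28.0 sin 64° = 25.17, north 28.0 cos 64° = 12.27
Net east component: 43.71 km.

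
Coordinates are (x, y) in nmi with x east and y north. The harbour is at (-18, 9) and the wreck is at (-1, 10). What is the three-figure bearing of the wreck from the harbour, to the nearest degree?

Δeast = -1 − -18 = 17.00; Δnorth = 10 − 9 = 1.00.
Bearing = atan2(Δeast, Δnorth) mod 360° = 86.63° ≈ 087°.

087°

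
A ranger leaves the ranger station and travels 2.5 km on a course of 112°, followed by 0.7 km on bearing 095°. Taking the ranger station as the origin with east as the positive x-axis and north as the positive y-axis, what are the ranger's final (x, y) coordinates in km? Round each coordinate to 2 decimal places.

(3.02, -1.00)

Leg 1 (112°, 2.5 km): east 2.5 sin 112° = 2.32, north 2.5 cos 112° = -0.94
Leg 2 (095°, 0.7 km): east 0.7 sin 95° = 0.70, north 0.7 cos 95° = -0.06
Summing: 3.02 km east, -1.00 km north → (3.02, -1.00).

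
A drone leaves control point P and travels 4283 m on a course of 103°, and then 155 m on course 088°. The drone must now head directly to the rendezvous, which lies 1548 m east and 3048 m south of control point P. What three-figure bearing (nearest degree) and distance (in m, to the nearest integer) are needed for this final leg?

Leg 1 (103°, 4283 m): east 4283 sin 103° = 4173.23, north 4283 cos 103° = -963.47
Leg 2 (088°, 155 m): east 155 sin 88° = 154.91, north 155 cos 88° = 5.41
Current position: (4328.13, -958.06). Target: (1548, -3048). Remaining: Δeast = -2780.13, Δnorth = -2089.94.
Bearing = atan2(-2780.13, -2089.94) mod 360° = 233.07°; distance = √((-2780.13)² + (-2089.94)²) = 3478.075 m.

233°, 3478 m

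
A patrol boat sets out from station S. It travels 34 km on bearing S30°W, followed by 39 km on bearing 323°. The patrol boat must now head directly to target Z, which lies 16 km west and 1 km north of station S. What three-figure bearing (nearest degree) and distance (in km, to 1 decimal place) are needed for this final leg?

Leg 1 (S30°W, 34 km): east 34 sin 210° = -17.00, north 34 cos 210° = -29.44
Leg 2 (323°, 39 km): east 39 sin 323° = -23.47, north 39 cos 323° = 31.15
Current position: (-40.47, 1.70). Target: (-16, 1). Remaining: Δeast = 24.47, Δnorth = -0.70.
Bearing = atan2(24.47, -0.70) mod 360° = 91.64°; distance = √((24.47)² + (-0.70)²) = 24.481 km.

092°, 24.5 km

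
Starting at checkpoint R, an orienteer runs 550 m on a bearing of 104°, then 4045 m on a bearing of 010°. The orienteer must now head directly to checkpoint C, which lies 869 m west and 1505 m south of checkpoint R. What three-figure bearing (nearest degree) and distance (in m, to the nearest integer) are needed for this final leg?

201°, 5754 m

Leg 1 (104°, 550 m): east 550 sin 104° = 533.66, north 550 cos 104° = -133.06
Leg 2 (010°, 4045 m): east 4045 sin 10° = 702.41, north 4045 cos 10° = 3983.55
Current position: (1236.07, 3850.49). Target: (-869, -1505). Remaining: Δeast = -2105.07, Δnorth = -5355.49.
Bearing = atan2(-2105.07, -5355.49) mod 360° = 201.46°; distance = √((-2105.07)² + (-5355.49)²) = 5754.354 m.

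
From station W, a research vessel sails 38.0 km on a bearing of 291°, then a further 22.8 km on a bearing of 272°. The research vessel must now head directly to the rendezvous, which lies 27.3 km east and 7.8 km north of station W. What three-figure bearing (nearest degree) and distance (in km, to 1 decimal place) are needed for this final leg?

Leg 1 (291°, 38.0 km): east 38.0 sin 291° = -35.48, north 38.0 cos 291° = 13.62
Leg 2 (272°, 22.8 km): east 22.8 sin 272° = -22.79, north 22.8 cos 272° = 0.80
Current position: (-58.26, 14.41). Target: (27.3, 7.8). Remaining: Δeast = 85.56, Δnorth = -6.61.
Bearing = atan2(85.56, -6.61) mod 360° = 94.42°; distance = √((85.56)² + (-6.61)²) = 85.817 km.

094°, 85.8 km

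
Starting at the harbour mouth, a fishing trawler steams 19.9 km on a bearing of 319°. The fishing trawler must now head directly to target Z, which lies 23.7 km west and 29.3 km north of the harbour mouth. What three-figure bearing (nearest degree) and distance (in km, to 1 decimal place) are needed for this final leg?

Leg 1 (319°, 19.9 km): east 19.9 sin 319° = -13.06, north 19.9 cos 319° = 15.02
Current position: (-13.06, 15.02). Target: (-23.7, 29.3). Remaining: Δeast = -10.64, Δnorth = 14.28.
Bearing = atan2(-10.64, 14.28) mod 360° = 323.30°; distance = √((-10.64)² + (14.28)²) = 17.812 km.

323°, 17.8 km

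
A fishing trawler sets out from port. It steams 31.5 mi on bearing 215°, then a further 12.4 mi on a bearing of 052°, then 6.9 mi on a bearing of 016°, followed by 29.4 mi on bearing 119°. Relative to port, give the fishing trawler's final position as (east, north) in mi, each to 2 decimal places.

(19.32, -25.79)

Leg 1 (215°, 31.5 mi): east 31.5 sin 215° = -18.07, north 31.5 cos 215° = -25.80
Leg 2 (052°, 12.4 mi): east 12.4 sin 52° = 9.77, north 12.4 cos 52° = 7.63
Leg 3 (016°, 6.9 mi): east 6.9 sin 16° = 1.90, north 6.9 cos 16° = 6.63
Leg 4 (119°, 29.4 mi): east 29.4 sin 119° = 25.71, north 29.4 cos 119° = -14.25
Summing: 19.32 mi east, -25.79 mi north → (19.32, -25.79).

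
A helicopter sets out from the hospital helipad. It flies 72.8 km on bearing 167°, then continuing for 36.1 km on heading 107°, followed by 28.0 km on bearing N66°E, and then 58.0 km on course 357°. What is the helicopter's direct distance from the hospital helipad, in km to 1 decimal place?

Leg 1 (167°, 72.8 km): east 72.8 sin 167° = 16.38, north 72.8 cos 167° = -70.93
Leg 2 (107°, 36.1 km): east 36.1 sin 107° = 34.52, north 36.1 cos 107° = -10.55
Leg 3 (N66°E, 28.0 km): east 28.0 sin 66° = 25.58, north 28.0 cos 66° = 11.39
Leg 4 (357°, 58.0 km): east 58.0 sin 357° = -3.04, north 58.0 cos 357° = 57.92
Net: 73.44 east, -12.18 north. Distance = √((73.44)² + (-12.18)²) = 74.446 km.

74.4 km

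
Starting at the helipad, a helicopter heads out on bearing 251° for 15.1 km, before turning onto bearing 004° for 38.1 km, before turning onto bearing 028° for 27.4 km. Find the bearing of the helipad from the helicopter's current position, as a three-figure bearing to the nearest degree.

181°

Leg 1 (251°, 15.1 km): east 15.1 sin 251° = -14.28, north 15.1 cos 251° = -4.92
Leg 2 (004°, 38.1 km): east 38.1 sin 4° = 2.66, north 38.1 cos 4° = 38.01
Leg 3 (028°, 27.4 km): east 27.4 sin 28° = 12.86, north 27.4 cos 28° = 24.19
Net displacement: 1.24 east, 57.28 north. Direction back to start is (-1.24, -57.28): bearing = atan2(-1.24, -57.28) mod 360° = 181.24° ≈ 181°.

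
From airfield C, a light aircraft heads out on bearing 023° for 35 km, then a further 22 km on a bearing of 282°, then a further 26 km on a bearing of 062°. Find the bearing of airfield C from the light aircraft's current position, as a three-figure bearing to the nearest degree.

Leg 1 (023°, 35 km): east 35 sin 23° = 13.68, north 35 cos 23° = 32.22
Leg 2 (282°, 22 km): east 22 sin 282° = -21.52, north 22 cos 282° = 4.57
Leg 3 (062°, 26 km): east 26 sin 62° = 22.96, north 26 cos 62° = 12.21
Net displacement: 15.11 east, 49.00 north. Direction back to start is (-15.11, -49.00): bearing = atan2(-15.11, -49.00) mod 360° = 197.14° ≈ 197°.

197°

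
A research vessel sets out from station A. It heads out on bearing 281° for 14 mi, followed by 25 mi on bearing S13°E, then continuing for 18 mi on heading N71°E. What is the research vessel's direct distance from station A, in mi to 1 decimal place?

Leg 1 (281°, 14 mi): east 14 sin 281° = -13.74, north 14 cos 281° = 2.67
Leg 2 (S13°E, 25 mi): east 25 sin 167° = 5.62, north 25 cos 167° = -24.36
Leg 3 (N71°E, 18 mi): east 18 sin 71° = 17.02, north 18 cos 71° = 5.86
Net: 8.90 east, -15.83 north. Distance = √((8.90)² + (-15.83)²) = 18.159 mi.

18.2 mi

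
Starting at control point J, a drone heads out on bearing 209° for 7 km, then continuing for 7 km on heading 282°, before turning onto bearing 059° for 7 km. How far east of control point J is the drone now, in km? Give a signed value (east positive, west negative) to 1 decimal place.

-4.2 km

Leg 1 (209°, 7 km): east 7 sin 209° = -3.39, north 7 cos 209° = -6.12
Leg 2 (282°, 7 km): east 7 sin 282° = -6.85, north 7 cos 282° = 1.46
Leg 3 (059°, 7 km): east 7 sin 59° = 6.00, north 7 cos 59° = 3.61
Net east component: -4.24 km.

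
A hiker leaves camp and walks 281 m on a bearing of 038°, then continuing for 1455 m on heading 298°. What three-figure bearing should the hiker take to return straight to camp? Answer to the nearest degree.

Leg 1 (038°, 281 m): east 281 sin 38° = 173.00, north 281 cos 38° = 221.43
Leg 2 (298°, 1455 m): east 1455 sin 298° = -1284.69, north 1455 cos 298° = 683.08
Net displacement: -1111.69 east, 904.51 north. Direction back to start is (1111.69, -904.51): bearing = atan2(1111.69, -904.51) mod 360° = 129.13° ≈ 129°.

129°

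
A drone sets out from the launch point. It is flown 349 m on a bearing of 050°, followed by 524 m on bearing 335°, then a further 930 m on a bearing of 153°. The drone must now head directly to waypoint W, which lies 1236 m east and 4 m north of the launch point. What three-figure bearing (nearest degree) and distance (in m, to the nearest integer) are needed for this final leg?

080°, 779 m

Leg 1 (050°, 349 m): east 349 sin 50° = 267.35, north 349 cos 50° = 224.33
Leg 2 (335°, 524 m): east 524 sin 335° = -221.45, north 524 cos 335° = 474.91
Leg 3 (153°, 930 m): east 930 sin 153° = 422.21, north 930 cos 153° = -828.64
Current position: (468.11, -129.40). Target: (1236, 4). Remaining: Δeast = 767.89, Δnorth = 133.40.
Bearing = atan2(767.89, 133.40) mod 360° = 80.14°; distance = √((767.89)² + (133.40)²) = 779.392 m.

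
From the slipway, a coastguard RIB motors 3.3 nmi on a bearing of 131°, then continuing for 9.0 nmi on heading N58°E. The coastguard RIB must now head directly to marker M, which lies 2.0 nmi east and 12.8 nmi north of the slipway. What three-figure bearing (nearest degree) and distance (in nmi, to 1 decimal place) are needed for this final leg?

321°, 13.0 nmi

Leg 1 (131°, 3.3 nmi): east 3.3 sin 131° = 2.49, north 3.3 cos 131° = -2.16
Leg 2 (N58°E, 9.0 nmi): east 9.0 sin 58° = 7.63, north 9.0 cos 58° = 4.77
Current position: (10.12, 2.60). Target: (2.0, 12.8). Remaining: Δeast = -8.12, Δnorth = 10.20.
Bearing = atan2(-8.12, 10.20) mod 360° = 321.46°; distance = √((-8.12)² + (10.20)²) = 13.036 nmi.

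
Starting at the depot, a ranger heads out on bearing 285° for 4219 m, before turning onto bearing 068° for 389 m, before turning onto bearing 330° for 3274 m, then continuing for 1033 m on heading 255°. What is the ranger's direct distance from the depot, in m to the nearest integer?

Leg 1 (285°, 4219 m): east 4219 sin 285° = -4075.24, north 4219 cos 285° = 1091.96
Leg 2 (068°, 389 m): east 389 sin 68° = 360.67, north 389 cos 68° = 145.72
Leg 3 (330°, 3274 m): east 3274 sin 330° = -1637.00, north 3274 cos 330° = 2835.37
Leg 4 (255°, 1033 m): east 1033 sin 255° = -997.80, north 1033 cos 255° = -267.36
Net: -6349.37 east, 3805.69 north. Distance = √((-6349.37)² + (3805.69)²) = 7402.548 m.

7403 m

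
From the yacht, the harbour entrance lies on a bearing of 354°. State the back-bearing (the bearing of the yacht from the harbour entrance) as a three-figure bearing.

174°

Back-bearing = 354° − 180° = 174°.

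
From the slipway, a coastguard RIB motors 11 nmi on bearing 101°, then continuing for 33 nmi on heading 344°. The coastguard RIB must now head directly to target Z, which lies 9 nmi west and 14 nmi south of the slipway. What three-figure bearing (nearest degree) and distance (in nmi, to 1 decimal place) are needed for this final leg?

Leg 1 (101°, 11 nmi): east 11 sin 101° = 10.80, north 11 cos 101° = -2.10
Leg 2 (344°, 33 nmi): east 33 sin 344° = -9.10, north 33 cos 344° = 31.72
Current position: (1.70, 29.62). Target: (-9, -14). Remaining: Δeast = -10.70, Δnorth = -43.62.
Bearing = atan2(-10.70, -43.62) mod 360° = 193.78°; distance = √((-10.70)² + (-43.62)²) = 44.916 nmi.

194°, 44.9 nmi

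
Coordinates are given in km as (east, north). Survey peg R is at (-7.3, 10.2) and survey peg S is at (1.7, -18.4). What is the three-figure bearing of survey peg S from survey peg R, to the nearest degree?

Δeast = 1.7 − -7.3 = 9.00; Δnorth = -18.4 − 10.2 = -28.60.
Bearing = atan2(Δeast, Δnorth) mod 360° = 162.53° ≈ 163°.

163°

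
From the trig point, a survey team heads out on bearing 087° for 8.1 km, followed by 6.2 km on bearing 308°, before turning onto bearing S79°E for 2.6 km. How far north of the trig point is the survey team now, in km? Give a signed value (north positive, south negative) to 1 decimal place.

3.7 km

Leg 1 (087°, 8.1 km): east 8.1 sin 87° = 8.09, north 8.1 cos 87° = 0.42
Leg 2 (308°, 6.2 km): east 6.2 sin 308° = -4.89, north 6.2 cos 308° = 3.82
Leg 3 (S79°E, 2.6 km): east 2.6 sin 101° = 2.55, north 2.6 cos 101° = -0.50
Net north component: 3.74 km.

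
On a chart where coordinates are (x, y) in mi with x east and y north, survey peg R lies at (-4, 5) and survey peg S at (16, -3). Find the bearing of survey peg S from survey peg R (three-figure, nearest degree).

Δeast = 16 − -4 = 20.00; Δnorth = -3 − 5 = -8.00.
Bearing = atan2(Δeast, Δnorth) mod 360° = 111.80° ≈ 112°.

112°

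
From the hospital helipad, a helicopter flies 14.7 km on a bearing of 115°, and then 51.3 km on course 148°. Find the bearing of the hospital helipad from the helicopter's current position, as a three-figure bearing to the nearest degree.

Leg 1 (115°, 14.7 km): east 14.7 sin 115° = 13.32, north 14.7 cos 115° = -6.21
Leg 2 (148°, 51.3 km): east 51.3 sin 148° = 27.18, north 51.3 cos 148° = -43.50
Net displacement: 40.51 east, -49.72 north. Direction back to start is (-40.51, 49.72): bearing = atan2(-40.51, 49.72) mod 360° = 320.83° ≈ 321°.

321°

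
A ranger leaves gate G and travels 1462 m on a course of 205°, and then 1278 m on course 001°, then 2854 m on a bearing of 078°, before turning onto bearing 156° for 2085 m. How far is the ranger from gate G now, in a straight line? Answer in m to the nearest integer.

3334 m

Leg 1 (205°, 1462 m): east 1462 sin 205° = -617.87, north 1462 cos 205° = -1325.02
Leg 2 (001°, 1278 m): east 1278 sin 1° = 22.30, north 1278 cos 1° = 1277.81
Leg 3 (078°, 2854 m): east 2854 sin 78° = 2791.63, north 2854 cos 78° = 593.38
Leg 4 (156°, 2085 m): east 2085 sin 156° = 848.05, north 2085 cos 156° = -1904.74
Net: 3044.12 east, -1358.58 north. Distance = √((3044.12)² + (-1358.58)²) = 3333.523 m.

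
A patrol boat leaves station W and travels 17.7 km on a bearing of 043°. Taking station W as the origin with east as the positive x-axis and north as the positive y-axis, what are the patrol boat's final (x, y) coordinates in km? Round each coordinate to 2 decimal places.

Leg 1 (043°, 17.7 km): east 17.7 sin 43° = 12.07, north 17.7 cos 43° = 12.94
Summing: 12.07 km east, 12.94 km north → (12.07, 12.94).

(12.07, 12.94)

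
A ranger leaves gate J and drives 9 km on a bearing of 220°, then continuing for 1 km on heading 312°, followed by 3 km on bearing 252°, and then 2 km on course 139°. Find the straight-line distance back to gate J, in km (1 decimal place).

Leg 1 (220°, 9 km): east 9 sin 220° = -5.79, north 9 cos 220° = -6.89
Leg 2 (312°, 1 km): east 1 sin 312° = -0.74, north 1 cos 312° = 0.67
Leg 3 (252°, 3 km): east 3 sin 252° = -2.85, north 3 cos 252° = -0.93
Leg 4 (139°, 2 km): east 2 sin 139° = 1.31, north 2 cos 139° = -1.51
Net: -8.07 east, -8.66 north. Distance = √((-8.07)² + (-8.66)²) = 11.838 km.

11.8 km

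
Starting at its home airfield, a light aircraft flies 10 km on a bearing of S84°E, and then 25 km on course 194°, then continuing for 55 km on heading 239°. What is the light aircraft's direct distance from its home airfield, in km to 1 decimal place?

68.9 km

Leg 1 (S84°E, 10 km): east 10 sin 96° = 9.95, north 10 cos 96° = -1.05
Leg 2 (194°, 25 km): east 25 sin 194° = -6.05, north 25 cos 194° = -24.26
Leg 3 (239°, 55 km): east 55 sin 239° = -47.14, north 55 cos 239° = -28.33
Net: -43.25 east, -53.63 north. Distance = √((-43.25)² + (-53.63)²) = 68.895 km.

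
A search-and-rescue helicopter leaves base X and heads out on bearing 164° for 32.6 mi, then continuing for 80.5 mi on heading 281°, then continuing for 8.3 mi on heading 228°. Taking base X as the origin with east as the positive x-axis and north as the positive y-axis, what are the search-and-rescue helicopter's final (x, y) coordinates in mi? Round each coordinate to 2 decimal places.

Leg 1 (164°, 32.6 mi): east 32.6 sin 164° = 8.99, north 32.6 cos 164° = -31.34
Leg 2 (281°, 80.5 mi): east 80.5 sin 281° = -79.02, north 80.5 cos 281° = 15.36
Leg 3 (228°, 8.3 mi): east 8.3 sin 228° = -6.17, north 8.3 cos 228° = -5.55
Summing: -76.20 mi east, -21.53 mi north → (-76.20, -21.53).

(-76.20, -21.53)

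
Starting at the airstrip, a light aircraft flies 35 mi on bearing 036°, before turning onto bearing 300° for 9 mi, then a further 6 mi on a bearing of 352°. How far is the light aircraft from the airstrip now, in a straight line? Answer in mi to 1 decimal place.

40.6 mi

Leg 1 (036°, 35 mi): east 35 sin 36° = 20.57, north 35 cos 36° = 28.32
Leg 2 (300°, 9 mi): east 9 sin 300° = -7.79, north 9 cos 300° = 4.50
Leg 3 (352°, 6 mi): east 6 sin 352° = -0.84, north 6 cos 352° = 5.94
Net: 11.94 east, 38.76 north. Distance = √((11.94)² + (38.76)²) = 40.556 mi.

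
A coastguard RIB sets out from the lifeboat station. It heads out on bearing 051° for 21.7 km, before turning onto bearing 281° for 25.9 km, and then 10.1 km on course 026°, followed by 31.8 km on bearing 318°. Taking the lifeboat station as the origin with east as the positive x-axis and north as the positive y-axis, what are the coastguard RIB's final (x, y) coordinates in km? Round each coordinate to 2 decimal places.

(-25.41, 51.31)

Leg 1 (051°, 21.7 km): east 21.7 sin 51° = 16.86, north 21.7 cos 51° = 13.66
Leg 2 (281°, 25.9 km): east 25.9 sin 281° = -25.42, north 25.9 cos 281° = 4.94
Leg 3 (026°, 10.1 km): east 10.1 sin 26° = 4.43, north 10.1 cos 26° = 9.08
Leg 4 (318°, 31.8 km): east 31.8 sin 318° = -21.28, north 31.8 cos 318° = 23.63
Summing: -25.41 km east, 51.31 km north → (-25.41, 51.31).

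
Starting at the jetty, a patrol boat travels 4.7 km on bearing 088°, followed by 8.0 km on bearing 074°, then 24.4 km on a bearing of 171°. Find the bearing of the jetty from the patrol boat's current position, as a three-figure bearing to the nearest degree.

323°

Leg 1 (088°, 4.7 km): east 4.7 sin 88° = 4.70, north 4.7 cos 88° = 0.16
Leg 2 (074°, 8.0 km): east 8.0 sin 74° = 7.69, north 8.0 cos 74° = 2.21
Leg 3 (171°, 24.4 km): east 24.4 sin 171° = 3.82, north 24.4 cos 171° = -24.10
Net displacement: 16.20 east, -21.73 north. Direction back to start is (-16.20, 21.73): bearing = atan2(-16.20, 21.73) mod 360° = 323.29° ≈ 323°.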